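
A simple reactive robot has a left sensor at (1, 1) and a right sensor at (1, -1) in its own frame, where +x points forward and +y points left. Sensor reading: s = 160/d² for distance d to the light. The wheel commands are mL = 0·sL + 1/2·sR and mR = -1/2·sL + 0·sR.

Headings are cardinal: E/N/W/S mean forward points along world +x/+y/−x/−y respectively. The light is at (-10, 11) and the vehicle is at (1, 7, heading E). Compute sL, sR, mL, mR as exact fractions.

left sensor world pos  = (2, 8); dL² = 153
right sensor world pos = (2, 6); dR² = 169
sL = 160/153 = 160/153
sR = 160/169 = 160/169
mL = 0·sL + 1/2·sR = 80/169
mR = -1/2·sL + 0·sR = -80/153

160/153 160/169 80/169 -80/153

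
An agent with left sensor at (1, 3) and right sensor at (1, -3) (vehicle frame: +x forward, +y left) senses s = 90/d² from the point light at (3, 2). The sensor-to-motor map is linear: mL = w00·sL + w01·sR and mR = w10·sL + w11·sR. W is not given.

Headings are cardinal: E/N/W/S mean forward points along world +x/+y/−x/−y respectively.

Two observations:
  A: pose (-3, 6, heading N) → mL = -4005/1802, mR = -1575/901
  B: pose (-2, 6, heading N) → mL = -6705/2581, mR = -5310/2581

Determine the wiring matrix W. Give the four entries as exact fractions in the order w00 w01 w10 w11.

obs A: pose=(-3,6,N) → sL=45/53, sR=45/17, mL=-4005/1802, mR=-1575/901
obs B: pose=(-2,6,N) → sL=90/89, sR=90/29, mL=-6705/2581, mR=-5310/2581
sensor matrix S = [[45/53, 45/17], [90/89, 90/29]]; det S = -97200/2325481
solve [mL_A; mL_B] = S·[w00; w01] and [mR_A; mR_B] = S·[w10; w11]:
  w00 = 1/2, w01 = -1, w10 = -1/2, w11 = -1/2

1/2 -1 -1/2 -1/2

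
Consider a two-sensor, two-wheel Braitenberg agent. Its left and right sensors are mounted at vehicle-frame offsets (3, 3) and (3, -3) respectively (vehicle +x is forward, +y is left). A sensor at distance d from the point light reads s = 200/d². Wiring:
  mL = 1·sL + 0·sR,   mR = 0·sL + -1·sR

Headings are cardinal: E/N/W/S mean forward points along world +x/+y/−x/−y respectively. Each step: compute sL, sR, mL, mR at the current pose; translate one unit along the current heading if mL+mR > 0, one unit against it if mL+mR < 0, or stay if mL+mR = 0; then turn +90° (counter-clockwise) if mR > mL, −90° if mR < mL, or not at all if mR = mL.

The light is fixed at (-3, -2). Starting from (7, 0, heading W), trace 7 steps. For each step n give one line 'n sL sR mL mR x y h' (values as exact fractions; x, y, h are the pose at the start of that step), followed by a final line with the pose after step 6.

0 4 100/37 4 -100/37 7 0 W
1 200/61 200/169 200/61 -200/169 6 0 N
2 10/9 25/18 10/9 -25/18 6 1 E
3 200/121 8 200/121 -8 5 1 S
4 100/13 100/37 100/13 -100/37 5 2 W
5 40/13 200/149 40/13 -200/149 4 2 N
6 50/41 25/13 50/41 -25/13 4 3 E
final 3 3 S

n=0: pose=(7,0,W); sL=4, sR=100/37; mL=4, mR=-100/37; mL+mR=48/37 → advance +1; mR−mL=-248/37 → turn -1·90°
n=1: pose=(6,0,N); sL=200/61, sR=200/169; mL=200/61, mR=-200/169; mL+mR=21600/10309 → advance +1; mR−mL=-46000/10309 → turn -1·90°
n=2: pose=(6,1,E); sL=10/9, sR=25/18; mL=10/9, mR=-25/18; mL+mR=-5/18 → advance -1; mR−mL=-5/2 → turn -1·90°
n=3: pose=(5,1,S); sL=200/121, sR=8; mL=200/121, mR=-8; mL+mR=-768/121 → advance -1; mR−mL=-1168/121 → turn -1·90°
n=4: pose=(5,2,W); sL=100/13, sR=100/37; mL=100/13, mR=-100/37; mL+mR=2400/481 → advance +1; mR−mL=-5000/481 → turn -1·90°
n=5: pose=(4,2,N); sL=40/13, sR=200/149; mL=40/13, mR=-200/149; mL+mR=3360/1937 → advance +1; mR−mL=-8560/1937 → turn -1·90°
n=6: pose=(4,3,E); sL=50/41, sR=25/13; mL=50/41, mR=-25/13; mL+mR=-375/533 → advance -1; mR−mL=-1675/533 → turn -1·90°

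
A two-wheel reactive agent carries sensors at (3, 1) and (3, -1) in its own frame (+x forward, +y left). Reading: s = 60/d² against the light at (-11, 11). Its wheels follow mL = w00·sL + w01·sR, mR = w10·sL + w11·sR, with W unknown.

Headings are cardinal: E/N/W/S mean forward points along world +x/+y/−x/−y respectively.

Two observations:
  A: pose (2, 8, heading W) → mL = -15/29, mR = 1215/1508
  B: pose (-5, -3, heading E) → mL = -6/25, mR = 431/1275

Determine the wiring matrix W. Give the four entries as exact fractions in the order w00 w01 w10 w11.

-1 0 1 1/2

obs A: pose=(2,8,W) → sL=15/29, sR=15/26, mL=-15/29, mR=1215/1508
obs B: pose=(-5,-3,E) → sL=6/25, sR=10/51, mL=-6/25, mR=431/1275
sensor matrix S = [[15/29, 15/26], [6/25, 10/51]]; det S = -1187/32045
solve [mL_A; mL_B] = S·[w00; w01] and [mR_A; mR_B] = S·[w10; w11]:
  w00 = -1, w01 = 0, w10 = 1, w11 = 1/2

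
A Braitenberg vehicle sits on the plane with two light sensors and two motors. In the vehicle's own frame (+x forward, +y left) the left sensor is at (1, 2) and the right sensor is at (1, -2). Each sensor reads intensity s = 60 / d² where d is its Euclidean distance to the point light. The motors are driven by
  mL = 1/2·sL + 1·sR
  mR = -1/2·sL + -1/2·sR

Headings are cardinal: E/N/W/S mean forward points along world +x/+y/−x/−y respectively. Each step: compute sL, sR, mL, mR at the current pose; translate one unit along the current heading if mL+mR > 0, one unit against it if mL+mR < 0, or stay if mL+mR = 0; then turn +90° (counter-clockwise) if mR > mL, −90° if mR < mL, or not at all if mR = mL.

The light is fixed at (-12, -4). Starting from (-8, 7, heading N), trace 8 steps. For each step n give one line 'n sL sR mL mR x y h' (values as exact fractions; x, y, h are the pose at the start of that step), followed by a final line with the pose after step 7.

0 15/37 1/3 119/222 -41/111 -8 7 N
1 60/221 12/25 3402/5525 -2076/5525 -8 8 E
2 6/17 6/13 141/221 -90/221 -7 8 S
3 60/97 12/37 2274/3589 -1692/3589 -7 7 W
4 15/37 1/3 119/222 -41/111 -8 7 N
5 60/221 12/25 3402/5525 -2076/5525 -8 8 E
6 6/17 6/13 141/221 -90/221 -7 8 S
7 60/97 12/37 2274/3589 -1692/3589 -7 7 W
final -8 7 N

n=0: pose=(-8,7,N); sL=15/37, sR=1/3; mL=119/222, mR=-41/111; mL+mR=1/6 → advance +1; mR−mL=-67/74 → turn -1·90°
n=1: pose=(-8,8,E); sL=60/221, sR=12/25; mL=3402/5525, mR=-2076/5525; mL+mR=6/25 → advance +1; mR−mL=-5478/5525 → turn -1·90°
n=2: pose=(-7,8,S); sL=6/17, sR=6/13; mL=141/221, mR=-90/221; mL+mR=3/13 → advance +1; mR−mL=-231/221 → turn -1·90°
n=3: pose=(-7,7,W); sL=60/97, sR=12/37; mL=2274/3589, mR=-1692/3589; mL+mR=6/37 → advance +1; mR−mL=-3966/3589 → turn -1·90°
n=4: pose=(-8,7,N); sL=15/37, sR=1/3; mL=119/222, mR=-41/111; mL+mR=1/6 → advance +1; mR−mL=-67/74 → turn -1·90°
n=5: pose=(-8,8,E); sL=60/221, sR=12/25; mL=3402/5525, mR=-2076/5525; mL+mR=6/25 → advance +1; mR−mL=-5478/5525 → turn -1·90°
n=6: pose=(-7,8,S); sL=6/17, sR=6/13; mL=141/221, mR=-90/221; mL+mR=3/13 → advance +1; mR−mL=-231/221 → turn -1·90°
n=7: pose=(-7,7,W); sL=60/97, sR=12/37; mL=2274/3589, mR=-1692/3589; mL+mR=6/37 → advance +1; mR−mL=-3966/3589 → turn -1·90°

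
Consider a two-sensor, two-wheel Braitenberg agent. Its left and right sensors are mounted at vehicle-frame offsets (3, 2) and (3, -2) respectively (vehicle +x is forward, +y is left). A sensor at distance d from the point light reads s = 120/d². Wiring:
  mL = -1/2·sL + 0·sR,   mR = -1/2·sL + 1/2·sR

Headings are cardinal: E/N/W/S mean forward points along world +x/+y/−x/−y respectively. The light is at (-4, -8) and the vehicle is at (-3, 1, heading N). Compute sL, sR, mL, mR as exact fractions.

24/29 40/51 -12/29 -32/1479

left sensor world pos  = (-5, 4); dL² = 145
right sensor world pos = (-1, 4); dR² = 153
sL = 120/145 = 24/29
sR = 120/153 = 40/51
mL = -1/2·sL + 0·sR = -12/29
mR = -1/2·sL + 1/2·sR = -32/1479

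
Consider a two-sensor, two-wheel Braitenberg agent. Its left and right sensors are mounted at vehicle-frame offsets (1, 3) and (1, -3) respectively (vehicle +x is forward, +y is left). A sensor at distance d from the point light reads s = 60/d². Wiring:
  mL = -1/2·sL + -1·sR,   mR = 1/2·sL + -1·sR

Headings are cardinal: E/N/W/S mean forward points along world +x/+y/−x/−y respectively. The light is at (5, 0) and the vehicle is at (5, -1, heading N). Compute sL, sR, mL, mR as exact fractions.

20/3 20/3 -10 -10/3

left sensor world pos  = (2, 0); dL² = 9
right sensor world pos = (8, 0); dR² = 9
sL = 60/9 = 20/3
sR = 60/9 = 20/3
mL = -1/2·sL + -1·sR = -10
mR = 1/2·sL + -1·sR = -10/3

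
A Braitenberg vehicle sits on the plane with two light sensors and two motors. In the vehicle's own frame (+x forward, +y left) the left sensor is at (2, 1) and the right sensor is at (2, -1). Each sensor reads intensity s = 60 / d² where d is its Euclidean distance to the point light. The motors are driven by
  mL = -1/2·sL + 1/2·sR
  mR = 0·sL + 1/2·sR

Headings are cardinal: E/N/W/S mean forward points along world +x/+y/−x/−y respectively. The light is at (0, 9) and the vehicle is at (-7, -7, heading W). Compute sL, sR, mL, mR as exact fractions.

left sensor world pos  = (-9, -8); dL² = 370
right sensor world pos = (-9, -6); dR² = 306
sL = 60/370 = 6/37
sR = 60/306 = 10/51
mL = -1/2·sL + 1/2·sR = 32/1887
mR = 0·sL + 1/2·sR = 5/51

6/37 10/51 32/1887 5/51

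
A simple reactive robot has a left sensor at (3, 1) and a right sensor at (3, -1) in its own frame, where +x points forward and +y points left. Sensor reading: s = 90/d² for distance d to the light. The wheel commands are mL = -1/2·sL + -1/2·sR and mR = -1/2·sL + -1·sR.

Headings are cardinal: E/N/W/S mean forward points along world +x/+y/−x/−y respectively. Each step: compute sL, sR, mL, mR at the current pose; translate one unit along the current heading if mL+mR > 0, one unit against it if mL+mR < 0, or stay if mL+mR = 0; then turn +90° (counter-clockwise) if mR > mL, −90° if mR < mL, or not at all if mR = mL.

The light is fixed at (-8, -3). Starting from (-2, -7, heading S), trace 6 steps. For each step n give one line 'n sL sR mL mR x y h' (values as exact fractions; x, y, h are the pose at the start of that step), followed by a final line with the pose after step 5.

0 45/49 45/37 -1935/1813 -6075/3626 -2 -7 S
1 18/5 90/13 -342/65 -567/65 -2 -6 W
2 5/2 45/32 -125/64 -85/32 -1 -6 N
3 90/109 18/25 -2106/2725 -3087/2725 -1 -7 E
4 45/49 45/37 -1935/1813 -6075/3626 -2 -7 S
5 18/5 90/13 -342/65 -567/65 -2 -6 W
final -1 -6 N

n=0: pose=(-2,-7,S); sL=45/49, sR=45/37; mL=-1935/1813, mR=-6075/3626; mL+mR=-9945/3626 → advance -1; mR−mL=-45/74 → turn -1·90°
n=1: pose=(-2,-6,W); sL=18/5, sR=90/13; mL=-342/65, mR=-567/65; mL+mR=-909/65 → advance -1; mR−mL=-45/13 → turn -1·90°
n=2: pose=(-1,-6,N); sL=5/2, sR=45/32; mL=-125/64, mR=-85/32; mL+mR=-295/64 → advance -1; mR−mL=-45/64 → turn -1·90°
n=3: pose=(-1,-7,E); sL=90/109, sR=18/25; mL=-2106/2725, mR=-3087/2725; mL+mR=-5193/2725 → advance -1; mR−mL=-9/25 → turn -1·90°
n=4: pose=(-2,-7,S); sL=45/49, sR=45/37; mL=-1935/1813, mR=-6075/3626; mL+mR=-9945/3626 → advance -1; mR−mL=-45/74 → turn -1·90°
n=5: pose=(-2,-6,W); sL=18/5, sR=90/13; mL=-342/65, mR=-567/65; mL+mR=-909/65 → advance -1; mR−mL=-45/13 → turn -1·90°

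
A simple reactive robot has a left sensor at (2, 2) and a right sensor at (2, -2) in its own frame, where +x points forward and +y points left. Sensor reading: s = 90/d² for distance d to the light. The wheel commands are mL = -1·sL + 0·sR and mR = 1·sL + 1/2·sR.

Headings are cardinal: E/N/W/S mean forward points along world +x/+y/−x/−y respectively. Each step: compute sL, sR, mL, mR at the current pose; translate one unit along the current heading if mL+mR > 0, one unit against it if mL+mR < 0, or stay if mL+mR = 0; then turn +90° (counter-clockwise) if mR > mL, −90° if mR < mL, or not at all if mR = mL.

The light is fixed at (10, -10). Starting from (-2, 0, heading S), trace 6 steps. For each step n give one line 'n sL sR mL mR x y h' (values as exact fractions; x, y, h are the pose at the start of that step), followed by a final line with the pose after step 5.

n=0: pose=(-2,0,S); sL=45/82, sR=9/26; mL=-45/82, mR=1539/2132; mL+mR=9/52 → advance +1; mR−mL=2709/2132 → turn +1·90°
n=1: pose=(-2,-1,E); sL=90/221, sR=90/149; mL=-90/221, mR=23355/32929; mL+mR=45/149 → advance +1; mR−mL=36765/32929 → turn +1·90°
n=2: pose=(-1,-1,N); sL=9/29, sR=45/101; mL=-9/29, mR=3123/5858; mL+mR=45/202 → advance +1; mR−mL=4941/5858 → turn +1·90°
n=3: pose=(-1,0,W); sL=90/233, sR=90/313; mL=-90/233, mR=38655/72929; mL+mR=45/313 → advance +1; mR−mL=66825/72929 → turn +1·90°
n=4: pose=(-2,0,S); sL=45/82, sR=9/26; mL=-45/82, mR=1539/2132; mL+mR=9/52 → advance +1; mR−mL=2709/2132 → turn +1·90°
n=5: pose=(-2,-1,E); sL=90/221, sR=90/149; mL=-90/221, mR=23355/32929; mL+mR=45/149 → advance +1; mR−mL=36765/32929 → turn +1·90°

0 45/82 9/26 -45/82 1539/2132 -2 0 S
1 90/221 90/149 -90/221 23355/32929 -2 -1 E
2 9/29 45/101 -9/29 3123/5858 -1 -1 N
3 90/233 90/313 -90/233 38655/72929 -1 0 W
4 45/82 9/26 -45/82 1539/2132 -2 0 S
5 90/221 90/149 -90/221 23355/32929 -2 -1 E
final -1 -1 N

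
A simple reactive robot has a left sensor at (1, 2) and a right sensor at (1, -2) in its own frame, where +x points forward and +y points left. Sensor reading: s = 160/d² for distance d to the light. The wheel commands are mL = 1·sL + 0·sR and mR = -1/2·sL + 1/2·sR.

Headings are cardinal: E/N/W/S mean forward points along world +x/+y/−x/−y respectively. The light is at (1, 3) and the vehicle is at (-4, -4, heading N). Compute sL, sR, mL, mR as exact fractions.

32/17 32/9 32/17 128/153

left sensor world pos  = (-6, -3); dL² = 85
right sensor world pos = (-2, -3); dR² = 45
sL = 160/85 = 32/17
sR = 160/45 = 32/9
mL = 1·sL + 0·sR = 32/17
mR = -1/2·sL + 1/2·sR = 128/153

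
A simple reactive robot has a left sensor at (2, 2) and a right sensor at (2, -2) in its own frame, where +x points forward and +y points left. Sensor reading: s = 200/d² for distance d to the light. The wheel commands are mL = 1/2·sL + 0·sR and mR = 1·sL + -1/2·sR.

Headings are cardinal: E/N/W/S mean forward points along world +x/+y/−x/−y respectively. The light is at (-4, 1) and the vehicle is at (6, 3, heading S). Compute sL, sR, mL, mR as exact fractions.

left sensor world pos  = (8, 1); dL² = 144
right sensor world pos = (4, 1); dR² = 64
sL = 200/144 = 25/18
sR = 200/64 = 25/8
mL = 1/2·sL + 0·sR = 25/36
mR = 1·sL + -1/2·sR = -25/144

25/18 25/8 25/36 -25/144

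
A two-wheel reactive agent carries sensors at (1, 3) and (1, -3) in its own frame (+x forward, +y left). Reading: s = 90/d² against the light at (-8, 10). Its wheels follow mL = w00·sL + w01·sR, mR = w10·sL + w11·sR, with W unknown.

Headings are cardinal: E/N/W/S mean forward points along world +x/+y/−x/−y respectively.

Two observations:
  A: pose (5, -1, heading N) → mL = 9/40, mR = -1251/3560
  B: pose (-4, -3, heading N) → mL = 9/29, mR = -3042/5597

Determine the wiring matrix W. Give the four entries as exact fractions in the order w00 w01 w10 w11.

obs A: pose=(5,-1,N) → sL=9/20, sR=45/178, mL=9/40, mR=-1251/3560
obs B: pose=(-4,-3,N) → sL=18/29, sR=90/193, mL=9/29, mR=-3042/5597
sensor matrix S = [[9/20, 45/178], [18/29, 90/193]]; det S = 52731/996266
solve [mL_A; mL_B] = S·[w00; w01] and [mR_A; mR_B] = S·[w10; w11]:
  w00 = 1/2, w01 = 0, w10 = -1/2, w11 = -1/2

1/2 0 -1/2 -1/2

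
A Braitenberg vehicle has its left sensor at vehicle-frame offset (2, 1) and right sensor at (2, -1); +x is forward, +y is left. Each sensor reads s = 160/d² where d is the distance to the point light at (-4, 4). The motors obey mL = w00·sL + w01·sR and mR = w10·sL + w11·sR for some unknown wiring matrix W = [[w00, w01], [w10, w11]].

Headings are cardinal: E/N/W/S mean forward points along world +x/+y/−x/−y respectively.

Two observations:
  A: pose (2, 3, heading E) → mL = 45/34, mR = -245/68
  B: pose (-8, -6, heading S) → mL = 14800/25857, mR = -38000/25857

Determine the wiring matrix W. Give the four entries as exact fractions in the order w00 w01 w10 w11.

1 -1/2 -1/2 -1

obs A: pose=(2,3,E) → sL=5/2, sR=40/17, mL=45/34, mR=-245/68
obs B: pose=(-8,-6,S) → sL=160/153, sR=160/169, mL=14800/25857, mR=-38000/25857
sensor matrix S = [[5/2, 40/17], [160/153, 160/169]]; det S = -41200/439569
solve [mL_A; mL_B] = S·[w00; w01] and [mR_A; mR_B] = S·[w10; w11]:
  w00 = 1, w01 = -1/2, w10 = -1/2, w11 = -1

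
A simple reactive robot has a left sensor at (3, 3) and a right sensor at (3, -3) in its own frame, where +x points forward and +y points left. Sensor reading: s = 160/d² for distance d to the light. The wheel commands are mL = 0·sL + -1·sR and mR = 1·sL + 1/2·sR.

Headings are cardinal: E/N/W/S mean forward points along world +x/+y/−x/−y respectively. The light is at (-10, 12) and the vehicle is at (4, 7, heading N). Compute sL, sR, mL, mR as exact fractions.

left sensor world pos  = (1, 10); dL² = 125
right sensor world pos = (7, 10); dR² = 293
sL = 160/125 = 32/25
sR = 160/293 = 160/293
mL = 0·sL + -1·sR = -160/293
mR = 1·sL + 1/2·sR = 11376/7325

32/25 160/293 -160/293 11376/7325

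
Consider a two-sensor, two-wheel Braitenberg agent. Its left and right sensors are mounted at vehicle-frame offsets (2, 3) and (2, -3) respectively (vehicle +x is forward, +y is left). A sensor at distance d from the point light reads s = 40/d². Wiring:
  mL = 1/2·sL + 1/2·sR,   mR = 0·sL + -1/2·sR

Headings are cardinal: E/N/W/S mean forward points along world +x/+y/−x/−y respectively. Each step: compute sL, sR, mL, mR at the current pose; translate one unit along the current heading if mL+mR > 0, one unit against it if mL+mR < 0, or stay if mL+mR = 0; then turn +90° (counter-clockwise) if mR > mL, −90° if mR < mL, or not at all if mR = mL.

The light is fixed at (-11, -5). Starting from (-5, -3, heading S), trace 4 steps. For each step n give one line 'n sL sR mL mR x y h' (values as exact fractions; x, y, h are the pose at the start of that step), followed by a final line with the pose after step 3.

n=0: pose=(-5,-3,S); sL=40/81, sR=40/9; mL=200/81, mR=-20/9; mL+mR=20/81 → advance +1; mR−mL=-380/81 → turn -1·90°
n=1: pose=(-5,-4,W); sL=2, sR=5/4; mL=13/8, mR=-5/8; mL+mR=1 → advance +1; mR−mL=-9/4 → turn -1·90°
n=2: pose=(-6,-4,N); sL=40/13, sR=40/73; mL=1720/949, mR=-20/73; mL+mR=20/13 → advance +1; mR−mL=-1980/949 → turn -1·90°
n=3: pose=(-6,-3,E); sL=20/37, sR=4/5; mL=124/185, mR=-2/5; mL+mR=10/37 → advance +1; mR−mL=-198/185 → turn -1·90°

0 40/81 40/9 200/81 -20/9 -5 -3 S
1 2 5/4 13/8 -5/8 -5 -4 W
2 40/13 40/73 1720/949 -20/73 -6 -4 N
3 20/37 4/5 124/185 -2/5 -6 -3 E
final -5 -3 S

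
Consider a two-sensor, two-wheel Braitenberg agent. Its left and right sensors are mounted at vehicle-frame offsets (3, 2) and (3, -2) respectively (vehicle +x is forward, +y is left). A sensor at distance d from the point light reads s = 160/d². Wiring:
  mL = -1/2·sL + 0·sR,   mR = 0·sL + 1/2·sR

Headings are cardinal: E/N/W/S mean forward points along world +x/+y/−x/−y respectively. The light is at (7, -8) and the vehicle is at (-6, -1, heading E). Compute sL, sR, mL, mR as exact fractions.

160/181 32/25 -80/181 16/25

left sensor world pos  = (-3, 1); dL² = 181
right sensor world pos = (-3, -3); dR² = 125
sL = 160/181 = 160/181
sR = 160/125 = 32/25
mL = -1/2·sL + 0·sR = -80/181
mR = 0·sL + 1/2·sR = 16/25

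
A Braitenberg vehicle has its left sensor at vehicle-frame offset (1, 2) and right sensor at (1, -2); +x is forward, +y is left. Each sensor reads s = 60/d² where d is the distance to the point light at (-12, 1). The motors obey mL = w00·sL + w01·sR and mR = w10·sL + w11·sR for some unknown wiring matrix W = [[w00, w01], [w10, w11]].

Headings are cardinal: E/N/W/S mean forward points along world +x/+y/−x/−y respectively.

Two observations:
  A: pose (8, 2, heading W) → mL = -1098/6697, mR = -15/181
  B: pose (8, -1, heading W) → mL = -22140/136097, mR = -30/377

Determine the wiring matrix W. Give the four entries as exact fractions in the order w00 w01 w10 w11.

-1/2 -1/2 -1/2 0

obs A: pose=(8,2,W) → sL=30/181, sR=6/37, mL=-1098/6697, mR=-15/181
obs B: pose=(8,-1,W) → sL=60/377, sR=60/361, mL=-22140/136097, mR=-30/377
sensor matrix S = [[30/181, 6/37], [60/377, 60/361]]; det S = 1585440/911441609
solve [mL_A; mL_B] = S·[w00; w01] and [mR_A; mR_B] = S·[w10; w11]:
  w00 = -1/2, w01 = -1/2, w10 = -1/2, w11 = 0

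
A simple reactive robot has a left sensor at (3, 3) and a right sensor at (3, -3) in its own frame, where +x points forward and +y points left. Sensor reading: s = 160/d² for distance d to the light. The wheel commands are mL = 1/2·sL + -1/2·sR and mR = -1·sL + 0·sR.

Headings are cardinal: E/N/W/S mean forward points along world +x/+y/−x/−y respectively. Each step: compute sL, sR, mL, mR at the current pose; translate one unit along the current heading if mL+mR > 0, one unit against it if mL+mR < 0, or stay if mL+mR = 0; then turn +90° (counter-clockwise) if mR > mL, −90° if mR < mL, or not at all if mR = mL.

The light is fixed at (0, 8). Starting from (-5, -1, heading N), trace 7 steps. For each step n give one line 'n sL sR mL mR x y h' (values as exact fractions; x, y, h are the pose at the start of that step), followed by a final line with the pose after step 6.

0 8/5 4 -6/5 -8/5 -5 -1 N
1 160/53 160/173 9600/9169 -160/53 -5 -2 E
2 80/89 16/25 288/2225 -80/89 -6 -2 S
3 32/45 160/117 -64/195 -32/45 -6 -1 W
4 8/5 4 -6/5 -8/5 -5 -1 N
5 160/53 160/173 9600/9169 -160/53 -5 -2 E
6 80/89 16/25 288/2225 -80/89 -6 -2 S
final -6 -1 W

n=0: pose=(-5,-1,N); sL=8/5, sR=4; mL=-6/5, mR=-8/5; mL+mR=-14/5 → advance -1; mR−mL=-2/5 → turn -1·90°
n=1: pose=(-5,-2,E); sL=160/53, sR=160/173; mL=9600/9169, mR=-160/53; mL+mR=-18080/9169 → advance -1; mR−mL=-37280/9169 → turn -1·90°
n=2: pose=(-6,-2,S); sL=80/89, sR=16/25; mL=288/2225, mR=-80/89; mL+mR=-1712/2225 → advance -1; mR−mL=-2288/2225 → turn -1·90°
n=3: pose=(-6,-1,W); sL=32/45, sR=160/117; mL=-64/195, mR=-32/45; mL+mR=-608/585 → advance -1; mR−mL=-224/585 → turn -1·90°
n=4: pose=(-5,-1,N); sL=8/5, sR=4; mL=-6/5, mR=-8/5; mL+mR=-14/5 → advance -1; mR−mL=-2/5 → turn -1·90°
n=5: pose=(-5,-2,E); sL=160/53, sR=160/173; mL=9600/9169, mR=-160/53; mL+mR=-18080/9169 → advance -1; mR−mL=-37280/9169 → turn -1·90°
n=6: pose=(-6,-2,S); sL=80/89, sR=16/25; mL=288/2225, mR=-80/89; mL+mR=-1712/2225 → advance -1; mR−mL=-2288/2225 → turn -1·90°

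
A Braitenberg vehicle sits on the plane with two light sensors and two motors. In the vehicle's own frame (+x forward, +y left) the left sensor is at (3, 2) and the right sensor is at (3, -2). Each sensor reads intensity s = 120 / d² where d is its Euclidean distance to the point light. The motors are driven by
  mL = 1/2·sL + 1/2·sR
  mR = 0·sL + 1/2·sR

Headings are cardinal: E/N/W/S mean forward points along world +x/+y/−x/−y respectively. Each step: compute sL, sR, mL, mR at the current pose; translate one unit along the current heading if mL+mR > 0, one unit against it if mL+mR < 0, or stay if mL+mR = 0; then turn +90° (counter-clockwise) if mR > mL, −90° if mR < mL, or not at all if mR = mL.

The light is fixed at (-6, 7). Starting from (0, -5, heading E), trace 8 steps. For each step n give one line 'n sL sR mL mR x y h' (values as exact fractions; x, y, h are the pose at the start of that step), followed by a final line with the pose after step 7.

n=0: pose=(0,-5,E); sL=120/181, sR=120/277; mL=27480/50137, mR=60/277; mL+mR=38340/50137 → advance +1; mR−mL=-60/181 → turn -1·90°
n=1: pose=(1,-5,S); sL=20/51, sR=12/25; mL=556/1275, mR=6/25; mL+mR=862/1275 → advance +1; mR−mL=-10/51 → turn -1·90°
n=2: pose=(1,-6,W); sL=120/241, sR=120/137; mL=22680/33017, mR=60/137; mL+mR=37140/33017 → advance +1; mR−mL=-60/241 → turn -1·90°
n=3: pose=(0,-6,N); sL=30/29, sR=30/41; mL=1050/1189, mR=15/41; mL+mR=1485/1189 → advance +1; mR−mL=-15/29 → turn -1·90°
n=4: pose=(0,-5,E); sL=120/181, sR=120/277; mL=27480/50137, mR=60/277; mL+mR=38340/50137 → advance +1; mR−mL=-60/181 → turn -1·90°
n=5: pose=(1,-5,S); sL=20/51, sR=12/25; mL=556/1275, mR=6/25; mL+mR=862/1275 → advance +1; mR−mL=-10/51 → turn -1·90°
n=6: pose=(1,-6,W); sL=120/241, sR=120/137; mL=22680/33017, mR=60/137; mL+mR=37140/33017 → advance +1; mR−mL=-60/241 → turn -1·90°
n=7: pose=(0,-6,N); sL=30/29, sR=30/41; mL=1050/1189, mR=15/41; mL+mR=1485/1189 → advance +1; mR−mL=-15/29 → turn -1·90°

0 120/181 120/277 27480/50137 60/277 0 -5 E
1 20/51 12/25 556/1275 6/25 1 -5 S
2 120/241 120/137 22680/33017 60/137 1 -6 W
3 30/29 30/41 1050/1189 15/41 0 -6 N
4 120/181 120/277 27480/50137 60/277 0 -5 E
5 20/51 12/25 556/1275 6/25 1 -5 S
6 120/241 120/137 22680/33017 60/137 1 -6 W
7 30/29 30/41 1050/1189 15/41 0 -6 N
final 0 -5 E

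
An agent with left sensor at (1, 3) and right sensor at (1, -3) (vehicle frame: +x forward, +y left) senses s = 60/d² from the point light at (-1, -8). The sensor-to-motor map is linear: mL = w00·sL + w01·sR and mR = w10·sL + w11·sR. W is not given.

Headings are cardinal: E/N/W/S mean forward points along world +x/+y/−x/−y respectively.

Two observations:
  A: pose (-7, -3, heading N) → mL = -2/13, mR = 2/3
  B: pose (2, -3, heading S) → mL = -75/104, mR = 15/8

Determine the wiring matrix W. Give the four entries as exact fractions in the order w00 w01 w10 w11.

1 -1/2 0 1/2

obs A: pose=(-7,-3,N) → sL=20/39, sR=4/3, mL=-2/13, mR=2/3
obs B: pose=(2,-3,S) → sL=15/13, sR=15/4, mL=-75/104, mR=15/8
sensor matrix S = [[20/39, 4/3], [15/13, 15/4]]; det S = 5/13
solve [mL_A; mL_B] = S·[w00; w01] and [mR_A; mR_B] = S·[w10; w11]:
  w00 = 1, w01 = -1/2, w10 = 0, w11 = 1/2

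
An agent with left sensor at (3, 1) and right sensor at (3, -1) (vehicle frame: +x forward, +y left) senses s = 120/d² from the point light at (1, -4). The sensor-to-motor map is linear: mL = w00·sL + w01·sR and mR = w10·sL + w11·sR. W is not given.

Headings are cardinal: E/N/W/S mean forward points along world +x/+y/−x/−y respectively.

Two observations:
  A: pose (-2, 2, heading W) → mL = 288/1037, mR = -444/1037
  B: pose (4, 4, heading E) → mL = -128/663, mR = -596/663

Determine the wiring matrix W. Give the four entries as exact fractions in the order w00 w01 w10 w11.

1/2 -1/2 1/2 -1

obs A: pose=(-2,2,W) → sL=120/61, sR=24/17, mL=288/1037, mR=-444/1037
obs B: pose=(4,4,E) → sL=40/39, sR=24/17, mL=-128/663, mR=-596/663
sensor matrix S = [[120/61, 24/17], [40/39, 24/17]]; det S = 17920/13481
solve [mL_A; mL_B] = S·[w00; w01] and [mR_A; mR_B] = S·[w10; w11]:
  w00 = 1/2, w01 = -1/2, w10 = 1/2, w11 = -1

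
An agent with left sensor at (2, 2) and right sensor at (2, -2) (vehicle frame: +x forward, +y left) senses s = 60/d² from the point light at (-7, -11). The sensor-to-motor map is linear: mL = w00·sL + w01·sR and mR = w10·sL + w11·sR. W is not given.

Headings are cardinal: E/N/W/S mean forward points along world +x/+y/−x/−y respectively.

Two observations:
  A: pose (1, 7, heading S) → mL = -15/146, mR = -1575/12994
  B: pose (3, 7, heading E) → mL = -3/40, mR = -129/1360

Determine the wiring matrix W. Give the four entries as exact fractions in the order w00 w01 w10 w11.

obs A: pose=(1,7,S) → sL=15/89, sR=15/73, mL=-15/146, mR=-1575/12994
obs B: pose=(3,7,E) → sL=15/136, sR=3/20, mL=-3/40, mR=-129/1360
sensor matrix S = [[15/89, 15/73], [15/136, 3/20]]; det S = 2313/883592
solve [mL_A; mL_B] = S·[w00; w01] and [mR_A; mR_B] = S·[w10; w11]:
  w00 = 0, w01 = -1/2, w10 = 1/2, w11 = -1

0 -1/2 1/2 -1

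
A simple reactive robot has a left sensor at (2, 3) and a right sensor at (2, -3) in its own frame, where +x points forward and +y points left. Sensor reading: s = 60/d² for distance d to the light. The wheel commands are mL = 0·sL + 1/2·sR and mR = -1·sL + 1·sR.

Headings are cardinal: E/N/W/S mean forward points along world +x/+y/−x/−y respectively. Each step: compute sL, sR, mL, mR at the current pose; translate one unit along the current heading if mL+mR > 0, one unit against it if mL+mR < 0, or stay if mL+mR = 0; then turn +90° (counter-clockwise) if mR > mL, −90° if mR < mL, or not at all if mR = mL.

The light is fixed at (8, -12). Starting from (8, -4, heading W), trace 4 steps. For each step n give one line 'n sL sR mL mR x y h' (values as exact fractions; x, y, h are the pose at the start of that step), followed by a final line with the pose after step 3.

n=0: pose=(8,-4,W); sL=60/29, sR=12/25; mL=6/25, mR=-1152/725; mL+mR=-978/725 → advance -1; mR−mL=-1326/725 → turn -1·90°
n=1: pose=(9,-4,N); sL=15/26, sR=15/29; mL=15/58, mR=-45/754; mL+mR=75/377 → advance +1; mR−mL=-120/377 → turn -1·90°
n=2: pose=(9,-3,E); sL=20/51, sR=4/3; mL=2/3, mR=16/17; mL+mR=82/51 → advance +1; mR−mL=14/51 → turn +1·90°
n=3: pose=(10,-3,N); sL=30/61, sR=30/73; mL=15/73, mR=-360/4453; mL+mR=555/4453 → advance +1; mR−mL=-1275/4453 → turn -1·90°

0 60/29 12/25 6/25 -1152/725 8 -4 W
1 15/26 15/29 15/58 -45/754 9 -4 N
2 20/51 4/3 2/3 16/17 9 -3 E
3 30/61 30/73 15/73 -360/4453 10 -3 N
final 10 -2 E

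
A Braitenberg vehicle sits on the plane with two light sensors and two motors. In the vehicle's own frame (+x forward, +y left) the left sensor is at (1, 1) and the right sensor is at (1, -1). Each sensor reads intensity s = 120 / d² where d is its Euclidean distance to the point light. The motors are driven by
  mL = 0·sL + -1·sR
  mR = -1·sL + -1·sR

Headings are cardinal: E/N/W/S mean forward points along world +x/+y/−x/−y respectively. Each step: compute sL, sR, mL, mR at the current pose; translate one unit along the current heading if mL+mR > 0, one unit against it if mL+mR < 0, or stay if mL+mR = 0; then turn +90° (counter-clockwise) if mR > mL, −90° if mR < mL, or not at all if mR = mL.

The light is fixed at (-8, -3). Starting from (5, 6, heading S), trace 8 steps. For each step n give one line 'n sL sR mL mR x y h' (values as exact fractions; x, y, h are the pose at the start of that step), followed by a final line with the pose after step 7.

0 6/13 15/26 -15/26 -27/26 5 6 S
1 8/15 24/53 -24/53 -784/795 5 7 W
2 12/29 60/173 -60/173 -3816/5017 6 7 N
3 24/65 120/289 -120/289 -14736/18785 6 6 E
4 6/13 15/26 -15/26 -27/26 5 6 S
5 8/15 24/53 -24/53 -784/795 5 7 W
6 12/29 60/173 -60/173 -3816/5017 6 7 N
7 24/65 120/289 -120/289 -14736/18785 6 6 E
final 5 6 S

n=0: pose=(5,6,S); sL=6/13, sR=15/26; mL=-15/26, mR=-27/26; mL+mR=-21/13 → advance -1; mR−mL=-6/13 → turn -1·90°
n=1: pose=(5,7,W); sL=8/15, sR=24/53; mL=-24/53, mR=-784/795; mL+mR=-1144/795 → advance -1; mR−mL=-8/15 → turn -1·90°
n=2: pose=(6,7,N); sL=12/29, sR=60/173; mL=-60/173, mR=-3816/5017; mL+mR=-5556/5017 → advance -1; mR−mL=-12/29 → turn -1·90°
n=3: pose=(6,6,E); sL=24/65, sR=120/289; mL=-120/289, mR=-14736/18785; mL+mR=-22536/18785 → advance -1; mR−mL=-24/65 → turn -1·90°
n=4: pose=(5,6,S); sL=6/13, sR=15/26; mL=-15/26, mR=-27/26; mL+mR=-21/13 → advance -1; mR−mL=-6/13 → turn -1·90°
n=5: pose=(5,7,W); sL=8/15, sR=24/53; mL=-24/53, mR=-784/795; mL+mR=-1144/795 → advance -1; mR−mL=-8/15 → turn -1·90°
n=6: pose=(6,7,N); sL=12/29, sR=60/173; mL=-60/173, mR=-3816/5017; mL+mR=-5556/5017 → advance -1; mR−mL=-12/29 → turn -1·90°
n=7: pose=(6,6,E); sL=24/65, sR=120/289; mL=-120/289, mR=-14736/18785; mL+mR=-22536/18785 → advance -1; mR−mL=-24/65 → turn -1·90°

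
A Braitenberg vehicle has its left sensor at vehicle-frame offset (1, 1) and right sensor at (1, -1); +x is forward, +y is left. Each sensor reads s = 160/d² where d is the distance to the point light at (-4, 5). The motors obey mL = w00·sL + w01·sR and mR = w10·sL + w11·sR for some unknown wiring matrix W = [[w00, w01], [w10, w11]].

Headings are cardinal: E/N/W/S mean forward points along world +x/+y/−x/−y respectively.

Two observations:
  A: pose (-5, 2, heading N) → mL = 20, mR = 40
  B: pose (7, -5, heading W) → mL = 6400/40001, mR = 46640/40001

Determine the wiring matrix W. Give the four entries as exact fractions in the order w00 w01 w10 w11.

-1 1 1 1/2

obs A: pose=(-5,2,N) → sL=20, sR=40, mL=20, mR=40
obs B: pose=(7,-5,W) → sL=160/221, sR=160/181, mL=6400/40001, mR=46640/40001
sensor matrix S = [[20, 40], [160/221, 160/181]]; det S = -451200/40001
solve [mL_A; mL_B] = S·[w00; w01] and [mR_A; mR_B] = S·[w10; w11]:
  w00 = -1, w01 = 1, w10 = 1, w11 = 1/2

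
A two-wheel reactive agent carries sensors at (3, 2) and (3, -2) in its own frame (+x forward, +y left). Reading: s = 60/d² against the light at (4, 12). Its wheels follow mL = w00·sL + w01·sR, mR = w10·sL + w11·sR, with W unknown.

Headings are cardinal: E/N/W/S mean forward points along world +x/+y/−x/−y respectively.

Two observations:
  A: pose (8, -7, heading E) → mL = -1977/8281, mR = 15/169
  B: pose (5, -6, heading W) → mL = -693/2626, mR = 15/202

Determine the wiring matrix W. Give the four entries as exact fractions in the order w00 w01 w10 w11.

obs A: pose=(8,-7,E) → sL=30/169, sR=6/49, mL=-1977/8281, mR=15/169
obs B: pose=(5,-6,W) → sL=15/101, sR=3/13, mL=-693/2626, mR=15/202
sensor matrix S = [[30/169, 6/49], [15/101, 3/13]]; det S = 247680/10872953
solve [mL_A; mL_B] = S·[w00; w01] and [mR_A; mR_B] = S·[w10; w11]:
  w00 = -1, w01 = -1/2, w10 = 1/2, w11 = 0

-1 -1/2 1/2 0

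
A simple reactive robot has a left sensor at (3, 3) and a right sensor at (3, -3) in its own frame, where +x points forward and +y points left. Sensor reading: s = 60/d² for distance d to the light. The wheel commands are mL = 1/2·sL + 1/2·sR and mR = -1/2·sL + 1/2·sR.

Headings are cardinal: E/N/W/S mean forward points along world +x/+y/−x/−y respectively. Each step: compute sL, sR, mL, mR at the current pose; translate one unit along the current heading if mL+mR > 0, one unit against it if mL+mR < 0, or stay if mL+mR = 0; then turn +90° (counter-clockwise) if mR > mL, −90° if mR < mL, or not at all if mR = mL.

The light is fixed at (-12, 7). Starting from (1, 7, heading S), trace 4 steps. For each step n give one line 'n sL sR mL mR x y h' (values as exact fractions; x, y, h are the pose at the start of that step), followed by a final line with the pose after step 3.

n=0: pose=(1,7,S); sL=12/53, sR=60/109; mL=2244/5777, mR=936/5777; mL+mR=60/109 → advance +1; mR−mL=-12/53 → turn -1·90°
n=1: pose=(1,6,W); sL=15/29, sR=15/26; mL=825/1508, mR=45/1508; mL+mR=15/26 → advance +1; mR−mL=-15/29 → turn -1·90°
n=2: pose=(0,6,N); sL=12/17, sR=60/229; mL=1884/3893, mR=-864/3893; mL+mR=60/229 → advance +1; mR−mL=-12/17 → turn -1·90°
n=3: pose=(0,7,E); sL=10/39, sR=10/39; mL=10/39, mR=0; mL+mR=10/39 → advance +1; mR−mL=-10/39 → turn -1·90°

0 12/53 60/109 2244/5777 936/5777 1 7 S
1 15/29 15/26 825/1508 45/1508 1 6 W
2 12/17 60/229 1884/3893 -864/3893 0 6 N
3 10/39 10/39 10/39 0 0 7 E
final 1 7 S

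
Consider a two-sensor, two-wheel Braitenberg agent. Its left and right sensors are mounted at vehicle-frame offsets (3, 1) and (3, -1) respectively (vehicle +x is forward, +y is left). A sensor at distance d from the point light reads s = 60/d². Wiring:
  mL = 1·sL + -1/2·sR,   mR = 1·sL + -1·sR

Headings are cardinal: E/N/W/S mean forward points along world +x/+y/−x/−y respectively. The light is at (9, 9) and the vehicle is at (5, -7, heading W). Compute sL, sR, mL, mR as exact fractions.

30/169 30/137 1575/23153 -960/23153

left sensor world pos  = (2, -8); dL² = 338
right sensor world pos = (2, -6); dR² = 274
sL = 60/338 = 30/169
sR = 60/274 = 30/137
mL = 1·sL + -1/2·sR = 1575/23153
mR = 1·sL + -1·sR = -960/23153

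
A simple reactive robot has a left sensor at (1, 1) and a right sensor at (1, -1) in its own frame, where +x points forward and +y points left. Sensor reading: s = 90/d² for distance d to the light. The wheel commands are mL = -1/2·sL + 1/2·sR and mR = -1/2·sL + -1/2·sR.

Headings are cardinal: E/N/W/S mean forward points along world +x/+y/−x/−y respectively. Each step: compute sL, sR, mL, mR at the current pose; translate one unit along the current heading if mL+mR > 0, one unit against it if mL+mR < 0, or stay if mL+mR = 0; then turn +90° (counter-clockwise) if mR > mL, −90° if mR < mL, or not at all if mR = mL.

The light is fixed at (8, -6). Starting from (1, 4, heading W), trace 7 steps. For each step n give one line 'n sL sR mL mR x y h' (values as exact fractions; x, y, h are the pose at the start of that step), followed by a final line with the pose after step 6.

n=0: pose=(1,4,W); sL=18/29, sR=18/37; mL=-72/1073, mR=-594/1073; mL+mR=-18/29 → advance -1; mR−mL=-18/37 → turn -1·90°
n=1: pose=(2,4,N); sL=9/17, sR=45/73; mL=54/1241, mR=-711/1241; mL+mR=-9/17 → advance -1; mR−mL=-45/73 → turn -1·90°
n=2: pose=(2,3,E); sL=18/25, sR=90/89; mL=324/2225, mR=-1926/2225; mL+mR=-18/25 → advance -1; mR−mL=-90/89 → turn -1·90°
n=3: pose=(1,3,S); sL=9/10, sR=45/64; mL=-63/640, mR=-513/640; mL+mR=-9/10 → advance -1; mR−mL=-45/64 → turn -1·90°
n=4: pose=(1,4,W); sL=18/29, sR=18/37; mL=-72/1073, mR=-594/1073; mL+mR=-18/29 → advance -1; mR−mL=-18/37 → turn -1·90°
n=5: pose=(2,4,N); sL=9/17, sR=45/73; mL=54/1241, mR=-711/1241; mL+mR=-9/17 → advance -1; mR−mL=-45/73 → turn -1·90°
n=6: pose=(2,3,E); sL=18/25, sR=90/89; mL=324/2225, mR=-1926/2225; mL+mR=-18/25 → advance -1; mR−mL=-90/89 → turn -1·90°

0 18/29 18/37 -72/1073 -594/1073 1 4 W
1 9/17 45/73 54/1241 -711/1241 2 4 N
2 18/25 90/89 324/2225 -1926/2225 2 3 E
3 9/10 45/64 -63/640 -513/640 1 3 S
4 18/29 18/37 -72/1073 -594/1073 1 4 W
5 9/17 45/73 54/1241 -711/1241 2 4 N
6 18/25 90/89 324/2225 -1926/2225 2 3 E
final 1 3 S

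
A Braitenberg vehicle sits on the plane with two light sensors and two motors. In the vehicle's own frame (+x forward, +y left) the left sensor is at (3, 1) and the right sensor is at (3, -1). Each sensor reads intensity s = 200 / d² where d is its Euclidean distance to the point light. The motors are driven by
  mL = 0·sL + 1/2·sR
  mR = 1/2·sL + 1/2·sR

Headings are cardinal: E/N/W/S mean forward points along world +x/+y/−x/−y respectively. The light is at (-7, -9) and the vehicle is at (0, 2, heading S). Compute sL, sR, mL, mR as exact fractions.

25/16 2 1 57/32

left sensor world pos  = (1, -1); dL² = 128
right sensor world pos = (-1, -1); dR² = 100
sL = 200/128 = 25/16
sR = 200/100 = 2
mL = 0·sL + 1/2·sR = 1
mR = 1/2·sL + 1/2·sR = 57/32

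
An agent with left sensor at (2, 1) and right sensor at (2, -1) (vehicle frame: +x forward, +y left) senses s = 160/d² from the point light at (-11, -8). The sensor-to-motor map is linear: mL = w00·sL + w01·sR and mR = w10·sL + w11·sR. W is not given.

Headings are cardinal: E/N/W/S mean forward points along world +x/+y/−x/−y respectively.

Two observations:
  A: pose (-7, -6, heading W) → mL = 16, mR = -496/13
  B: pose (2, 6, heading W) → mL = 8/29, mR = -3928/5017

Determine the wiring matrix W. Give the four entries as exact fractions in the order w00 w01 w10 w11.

1/2 0 -1 -1/2

obs A: pose=(-7,-6,W) → sL=32, sR=160/13, mL=16, mR=-496/13
obs B: pose=(2,6,W) → sL=16/29, sR=80/173, mL=8/29, mR=-3928/5017
sensor matrix S = [[32, 160/13], [16/29, 80/173]]; det S = 522240/65221
solve [mL_A; mL_B] = S·[w00; w01] and [mR_A; mR_B] = S·[w10; w11]:
  w00 = 1/2, w01 = 0, w10 = -1, w11 = -1/2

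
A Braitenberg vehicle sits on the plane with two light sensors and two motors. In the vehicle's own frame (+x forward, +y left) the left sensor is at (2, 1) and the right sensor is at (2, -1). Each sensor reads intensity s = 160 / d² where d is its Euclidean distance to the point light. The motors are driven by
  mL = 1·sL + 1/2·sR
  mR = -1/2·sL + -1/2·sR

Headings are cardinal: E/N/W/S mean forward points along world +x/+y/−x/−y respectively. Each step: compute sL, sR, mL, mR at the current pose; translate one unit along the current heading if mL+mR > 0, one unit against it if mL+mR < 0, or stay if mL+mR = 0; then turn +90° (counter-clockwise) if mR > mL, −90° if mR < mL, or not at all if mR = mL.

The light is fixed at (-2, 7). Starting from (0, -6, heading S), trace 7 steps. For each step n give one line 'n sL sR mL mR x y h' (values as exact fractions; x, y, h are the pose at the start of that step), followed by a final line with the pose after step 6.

0 80/117 80/113 13720/13221 -9200/13221 0 -6 S
1 32/45 160/169 9008/7605 -6304/7605 0 -7 W
2 10/9 40/37 550/333 -365/333 -1 -7 N
3 160/153 32/41 9008/6273 -5728/6273 -1 -6 E
4 80/117 80/113 13720/13221 -9200/13221 0 -6 S
5 32/45 160/169 9008/7605 -6304/7605 0 -7 W
6 10/9 40/37 550/333 -365/333 -1 -7 N
final -1 -6 E

n=0: pose=(0,-6,S); sL=80/117, sR=80/113; mL=13720/13221, mR=-9200/13221; mL+mR=40/117 → advance +1; mR−mL=-7640/4407 → turn -1·90°
n=1: pose=(0,-7,W); sL=32/45, sR=160/169; mL=9008/7605, mR=-6304/7605; mL+mR=16/45 → advance +1; mR−mL=-5104/2535 → turn -1·90°
n=2: pose=(-1,-7,N); sL=10/9, sR=40/37; mL=550/333, mR=-365/333; mL+mR=5/9 → advance +1; mR−mL=-305/111 → turn -1·90°
n=3: pose=(-1,-6,E); sL=160/153, sR=32/41; mL=9008/6273, mR=-5728/6273; mL+mR=80/153 → advance +1; mR−mL=-4912/2091 → turn -1·90°
n=4: pose=(0,-6,S); sL=80/117, sR=80/113; mL=13720/13221, mR=-9200/13221; mL+mR=40/117 → advance +1; mR−mL=-7640/4407 → turn -1·90°
n=5: pose=(0,-7,W); sL=32/45, sR=160/169; mL=9008/7605, mR=-6304/7605; mL+mR=16/45 → advance +1; mR−mL=-5104/2535 → turn -1·90°
n=6: pose=(-1,-7,N); sL=10/9, sR=40/37; mL=550/333, mR=-365/333; mL+mR=5/9 → advance +1; mR−mL=-305/111 → turn -1·90°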